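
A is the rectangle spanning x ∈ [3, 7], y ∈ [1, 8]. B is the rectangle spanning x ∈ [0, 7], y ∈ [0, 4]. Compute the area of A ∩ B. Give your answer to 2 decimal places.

12.00

|A∩B|: x∈[3,7], y∈[1,4] → 4·3 = 12.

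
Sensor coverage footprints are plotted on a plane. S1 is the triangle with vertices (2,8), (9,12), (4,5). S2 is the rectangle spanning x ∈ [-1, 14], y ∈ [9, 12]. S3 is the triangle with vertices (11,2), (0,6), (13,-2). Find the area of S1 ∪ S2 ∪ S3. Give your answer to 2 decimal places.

By inclusion–exclusion:
Individual areas: |S1| = 14.5, |S2| = 45, |S3| = 18.
|S1∩S2| = 4.6607.
|S1∩S3| = 0.
|S2∩S3| = 0.
|S1∩S2∩S3| = 0.
|S1 ∪ S2 ∪ S3| = 77.5 − 4.6607 + 0 = 72.84.

72.84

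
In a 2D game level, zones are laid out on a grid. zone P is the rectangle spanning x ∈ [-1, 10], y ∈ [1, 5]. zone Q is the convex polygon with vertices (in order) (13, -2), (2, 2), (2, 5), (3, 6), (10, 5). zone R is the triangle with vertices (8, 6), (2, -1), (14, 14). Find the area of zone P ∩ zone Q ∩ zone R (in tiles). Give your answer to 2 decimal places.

0.88

The intersection is the polygon with vertices (3.859,1.324), (6.8,5), (7.143,5), (3.96,1.287).
By the shoelace formula its area is 0.88.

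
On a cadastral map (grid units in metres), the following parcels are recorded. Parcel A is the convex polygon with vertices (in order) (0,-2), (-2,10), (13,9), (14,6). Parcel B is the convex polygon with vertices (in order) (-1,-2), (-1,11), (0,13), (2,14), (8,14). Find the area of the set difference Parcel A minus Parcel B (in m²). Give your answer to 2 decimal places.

|Parcel A| = 114, |Parcel A∩Parcel B| = 36.2893.
|Parcel A ∖ Parcel B| = |Parcel A| − |Parcel A∩Parcel B| = 114 − 36.2893 = 77.71.

77.71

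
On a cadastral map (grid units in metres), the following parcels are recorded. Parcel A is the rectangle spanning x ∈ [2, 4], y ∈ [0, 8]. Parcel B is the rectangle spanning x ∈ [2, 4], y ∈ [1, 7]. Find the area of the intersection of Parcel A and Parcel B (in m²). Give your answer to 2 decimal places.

|Parcel A∩Parcel B|: x∈[2,4], y∈[1,7] → 2·6 = 12.

12.00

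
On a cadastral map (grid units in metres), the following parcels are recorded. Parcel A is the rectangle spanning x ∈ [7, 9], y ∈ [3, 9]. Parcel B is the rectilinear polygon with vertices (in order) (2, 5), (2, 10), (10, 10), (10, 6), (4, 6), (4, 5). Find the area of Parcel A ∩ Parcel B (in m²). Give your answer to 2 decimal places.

6.00

The intersection is the polygon with vertices (7,9), (9,9), (9,6), (7,6).
By the shoelace formula its area is 6.00.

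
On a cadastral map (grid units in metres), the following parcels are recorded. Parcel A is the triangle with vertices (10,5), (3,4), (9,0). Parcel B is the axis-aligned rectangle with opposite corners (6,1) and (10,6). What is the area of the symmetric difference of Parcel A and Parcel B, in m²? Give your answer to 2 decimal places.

11.99

|Parcel A| = 17, |Parcel B| = 20, |Parcel A∩Parcel B| = 12.5071.
|Parcel A △ Parcel B| = |Parcel A| + |Parcel B| − 2·|Parcel A∩Parcel B| = 17 + 20 − 25.0143 = 11.99.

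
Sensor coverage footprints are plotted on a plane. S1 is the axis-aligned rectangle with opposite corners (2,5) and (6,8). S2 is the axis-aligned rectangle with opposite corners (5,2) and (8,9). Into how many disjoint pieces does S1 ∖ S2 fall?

S1 ∖ S2 is a single connected region.

1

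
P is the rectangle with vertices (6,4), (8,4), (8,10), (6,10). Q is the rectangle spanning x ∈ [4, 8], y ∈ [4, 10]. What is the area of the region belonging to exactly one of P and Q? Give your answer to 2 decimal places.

12.00

|P∩Q|: x∈[6,8], y∈[4,10] → 2·6 = 12.
|P △ Q| = |P| + |Q| − 2·|P∩Q| = 12 + 24 − 24 = 12.00.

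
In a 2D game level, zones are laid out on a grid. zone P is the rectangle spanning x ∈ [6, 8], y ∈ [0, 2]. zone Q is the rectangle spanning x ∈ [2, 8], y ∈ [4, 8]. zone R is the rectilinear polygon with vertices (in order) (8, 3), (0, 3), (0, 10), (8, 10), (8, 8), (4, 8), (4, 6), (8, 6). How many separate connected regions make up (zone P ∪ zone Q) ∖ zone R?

(zone P ∪ zone Q) ∖ zone R splits into 2 disjoint pieces (area 4, area 8).

2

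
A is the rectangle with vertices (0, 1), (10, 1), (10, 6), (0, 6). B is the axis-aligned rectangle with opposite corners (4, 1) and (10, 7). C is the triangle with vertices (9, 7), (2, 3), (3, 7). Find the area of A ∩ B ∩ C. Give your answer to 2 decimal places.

3.02

The intersection is the polygon with vertices (4,6), (7.25,6), (4,4.143).
By the shoelace formula its area is 3.02.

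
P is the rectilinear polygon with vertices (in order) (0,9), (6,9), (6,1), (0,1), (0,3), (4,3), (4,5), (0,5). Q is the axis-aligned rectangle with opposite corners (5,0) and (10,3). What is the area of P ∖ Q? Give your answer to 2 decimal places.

|P| = 40, |P∩Q| = 2.
|P ∖ Q| = |P| − |P∩Q| = 40 − 2 = 38.00.

38.00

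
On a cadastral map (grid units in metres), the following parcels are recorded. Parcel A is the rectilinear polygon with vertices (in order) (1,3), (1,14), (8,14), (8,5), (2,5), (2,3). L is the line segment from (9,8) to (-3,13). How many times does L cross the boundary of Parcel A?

The segment meets the boundary at (1,11.333), (8,8.417).

2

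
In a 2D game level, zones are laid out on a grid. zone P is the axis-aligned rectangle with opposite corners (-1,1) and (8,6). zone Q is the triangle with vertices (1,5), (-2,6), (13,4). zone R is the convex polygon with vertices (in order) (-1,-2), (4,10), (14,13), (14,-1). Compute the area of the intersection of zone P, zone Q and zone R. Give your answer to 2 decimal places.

The intersection is the polygon with vertices (1.886,4.926), (2.105,5.453), (8,4.667), (8,4.417).
By the shoelace formula its area is 2.40.

2.40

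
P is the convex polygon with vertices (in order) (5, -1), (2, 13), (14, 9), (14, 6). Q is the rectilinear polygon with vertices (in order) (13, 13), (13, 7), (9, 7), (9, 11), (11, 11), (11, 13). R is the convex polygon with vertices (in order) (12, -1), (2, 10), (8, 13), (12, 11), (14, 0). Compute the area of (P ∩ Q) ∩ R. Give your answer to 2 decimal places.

The region (P ∩ Q) ∩ R is the polygon with vertices (9,7), (9,10.667), (12.258,9.581), (12.727,7).
By the shoelace formula its area is 10.78.

10.78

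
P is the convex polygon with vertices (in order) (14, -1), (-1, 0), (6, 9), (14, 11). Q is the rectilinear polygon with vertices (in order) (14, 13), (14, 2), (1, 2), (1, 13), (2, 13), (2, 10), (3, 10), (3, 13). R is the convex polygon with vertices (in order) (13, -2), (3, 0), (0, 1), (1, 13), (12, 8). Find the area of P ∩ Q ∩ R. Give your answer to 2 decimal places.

The intersection is the polygon with vertices (8.452,9.613), (12,8), (12.6,2), (1,2), (1,2.571), (6,9).
By the shoelace formula its area is 62.79.

62.79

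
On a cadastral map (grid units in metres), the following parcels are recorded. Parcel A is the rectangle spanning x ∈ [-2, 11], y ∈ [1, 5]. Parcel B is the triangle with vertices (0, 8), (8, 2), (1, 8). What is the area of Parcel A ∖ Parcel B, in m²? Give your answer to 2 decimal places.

|Parcel A| = 52, |Parcel A∩Parcel B| = 0.75.
|Parcel A ∖ Parcel B| = |Parcel A| − |Parcel A∩Parcel B| = 52 − 0.75 = 51.25.

51.25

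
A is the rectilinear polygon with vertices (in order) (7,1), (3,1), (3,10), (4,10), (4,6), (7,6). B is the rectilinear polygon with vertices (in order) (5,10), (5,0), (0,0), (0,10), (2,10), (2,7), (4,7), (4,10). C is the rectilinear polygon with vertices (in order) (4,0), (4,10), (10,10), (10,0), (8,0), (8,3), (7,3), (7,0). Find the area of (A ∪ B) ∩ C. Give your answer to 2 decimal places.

20.00

|A ∪ B| = 57.
|(A ∪ B) ∩ C| = 20.00.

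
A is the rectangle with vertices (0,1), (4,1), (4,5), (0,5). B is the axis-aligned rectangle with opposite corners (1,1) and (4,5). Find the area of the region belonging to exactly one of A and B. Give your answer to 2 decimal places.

4.00

|A∩B|: x∈[1,4], y∈[1,5] → 3·4 = 12.
|A △ B| = |A| + |B| − 2·|A∩B| = 16 + 12 − 24 = 4.00.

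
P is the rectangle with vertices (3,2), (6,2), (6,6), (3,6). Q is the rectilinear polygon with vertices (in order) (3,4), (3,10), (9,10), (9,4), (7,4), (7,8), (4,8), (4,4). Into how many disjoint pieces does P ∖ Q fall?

1

P ∖ Q is a single connected region.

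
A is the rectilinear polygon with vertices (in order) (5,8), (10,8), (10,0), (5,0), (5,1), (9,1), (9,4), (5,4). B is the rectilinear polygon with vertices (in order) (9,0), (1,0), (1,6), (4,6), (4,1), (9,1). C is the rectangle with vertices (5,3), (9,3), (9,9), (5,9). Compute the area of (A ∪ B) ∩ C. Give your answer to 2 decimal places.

|A ∪ B| = 47.
|(A ∪ B) ∩ C| = 16.00.

16.00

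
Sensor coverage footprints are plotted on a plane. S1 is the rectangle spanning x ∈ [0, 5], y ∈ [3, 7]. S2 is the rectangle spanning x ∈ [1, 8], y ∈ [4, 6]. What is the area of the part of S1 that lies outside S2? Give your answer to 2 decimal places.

12.00

|S1∩S2|: x∈[1,5], y∈[4,6] → 4·2 = 8.
|S1| = 20.
|S1 ∖ S2| = |S1| − |S1∩S2| = 20 − 8 = 12.00.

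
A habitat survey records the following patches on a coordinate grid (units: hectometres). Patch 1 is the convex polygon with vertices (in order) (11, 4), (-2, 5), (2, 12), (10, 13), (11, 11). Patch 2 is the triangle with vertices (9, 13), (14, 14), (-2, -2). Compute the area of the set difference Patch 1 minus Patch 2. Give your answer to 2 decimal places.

|Patch 1| = 87.5, |Patch 1∩Patch 2| = 21.1885.
|Patch 1 ∖ Patch 2| = |Patch 1| − |Patch 1∩Patch 2| = 87.5 − 21.1885 = 66.31.

66.31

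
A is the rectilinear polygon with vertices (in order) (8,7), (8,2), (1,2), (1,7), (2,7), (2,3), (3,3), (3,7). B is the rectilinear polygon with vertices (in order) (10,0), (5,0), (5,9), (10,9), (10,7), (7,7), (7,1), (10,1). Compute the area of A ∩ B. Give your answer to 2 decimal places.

10.00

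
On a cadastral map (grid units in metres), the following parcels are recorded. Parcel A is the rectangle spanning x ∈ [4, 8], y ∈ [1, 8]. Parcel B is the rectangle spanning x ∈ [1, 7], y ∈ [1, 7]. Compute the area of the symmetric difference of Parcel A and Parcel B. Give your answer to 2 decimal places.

28.00

|Parcel A∩Parcel B|: x∈[4,7], y∈[1,7] → 3·6 = 18.
|Parcel A △ Parcel B| = |Parcel A| + |Parcel B| − 2·|Parcel A∩Parcel B| = 28 + 36 − 36 = 28.00.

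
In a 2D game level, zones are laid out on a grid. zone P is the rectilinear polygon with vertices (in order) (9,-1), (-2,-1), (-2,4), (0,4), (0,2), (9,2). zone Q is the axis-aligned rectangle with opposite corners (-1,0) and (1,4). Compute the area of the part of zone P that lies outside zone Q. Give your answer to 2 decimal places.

|zone P| = 37, |zone P∩zone Q| = 6.
|zone P ∖ zone Q| = |zone P| − |zone P∩zone Q| = 37 − 6 = 31.00.

31.00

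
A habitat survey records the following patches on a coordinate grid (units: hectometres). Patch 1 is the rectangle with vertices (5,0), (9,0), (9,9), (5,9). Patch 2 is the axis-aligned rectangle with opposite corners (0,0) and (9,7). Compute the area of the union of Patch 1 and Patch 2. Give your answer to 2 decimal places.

71.00

By inclusion–exclusion:
Individual areas: |Patch 1| = 36, |Patch 2| = 63.
|Patch 1∩Patch 2|: x∈[5,9], y∈[0,7] → 4·7 = 28.
|Patch 1 ∪ Patch 2| = 99 − 28 = 71.00.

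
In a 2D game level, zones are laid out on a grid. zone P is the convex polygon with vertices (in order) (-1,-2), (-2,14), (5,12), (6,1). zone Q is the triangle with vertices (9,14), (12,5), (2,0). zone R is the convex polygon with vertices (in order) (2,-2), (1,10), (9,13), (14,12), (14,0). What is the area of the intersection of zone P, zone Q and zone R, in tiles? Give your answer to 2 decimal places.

10.16

The intersection is the polygon with vertices (2,0), (5.462,6.923), (5.913,1.956).
By the shoelace formula its area is 10.16.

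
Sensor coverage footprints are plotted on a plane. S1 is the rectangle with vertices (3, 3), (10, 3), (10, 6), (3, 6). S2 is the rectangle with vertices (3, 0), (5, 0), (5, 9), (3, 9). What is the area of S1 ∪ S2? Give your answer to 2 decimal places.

By inclusion–exclusion:
Individual areas: |S1| = 21, |S2| = 18.
|S1∩S2|: x∈[3,5], y∈[3,6] → 2·3 = 6.
|S1 ∪ S2| = 39 − 6 = 33.00.

33.00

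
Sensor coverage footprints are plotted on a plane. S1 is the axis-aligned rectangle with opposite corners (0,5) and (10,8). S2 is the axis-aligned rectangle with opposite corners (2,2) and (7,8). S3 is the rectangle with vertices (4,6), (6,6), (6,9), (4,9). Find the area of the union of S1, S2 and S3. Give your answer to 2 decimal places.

47.00

By inclusion–exclusion:
Individual areas: |S1| = 30, |S2| = 30, |S3| = 6.
|S1∩S2|: x∈[2,7], y∈[5,8] → 5·3 = 15.
|S1∩S3|: x∈[4,6], y∈[6,8] → 2·2 = 4.
|S2∩S3|: x∈[4,6], y∈[6,8] → 2·2 = 4.
|S1∩S2∩S3| = 4.
|S1 ∪ S2 ∪ S3| = 66 − 23 + 4 = 47.00.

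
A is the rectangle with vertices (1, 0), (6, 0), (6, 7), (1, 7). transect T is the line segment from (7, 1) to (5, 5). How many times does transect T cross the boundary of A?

1

The segment meets the boundary at (6,3).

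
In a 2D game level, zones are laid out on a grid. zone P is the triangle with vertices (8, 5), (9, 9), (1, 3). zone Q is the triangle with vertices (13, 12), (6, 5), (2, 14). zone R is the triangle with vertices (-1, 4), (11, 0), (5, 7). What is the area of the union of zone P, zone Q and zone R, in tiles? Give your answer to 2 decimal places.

77.78

By inclusion–exclusion:
Individual areas: |zone P| = 13, |zone Q| = 45.5, |zone R| = 30.
|zone P∩zone Q| = 4.4687.
|zone P∩zone R| = 6.2253.
|zone Q∩zone R| = 0.4808.
|zone P∩zone Q∩zone R| = 0.4515.
|zone P ∪ zone Q ∪ zone R| = 88.5 − 11.1748 + 0.4515 = 77.78.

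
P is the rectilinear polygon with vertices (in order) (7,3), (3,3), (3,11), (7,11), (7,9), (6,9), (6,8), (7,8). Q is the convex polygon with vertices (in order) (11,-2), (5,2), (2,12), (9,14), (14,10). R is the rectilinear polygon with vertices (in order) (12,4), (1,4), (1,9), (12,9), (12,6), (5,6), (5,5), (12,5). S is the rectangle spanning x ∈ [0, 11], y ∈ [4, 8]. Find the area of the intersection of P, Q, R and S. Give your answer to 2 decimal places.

10.80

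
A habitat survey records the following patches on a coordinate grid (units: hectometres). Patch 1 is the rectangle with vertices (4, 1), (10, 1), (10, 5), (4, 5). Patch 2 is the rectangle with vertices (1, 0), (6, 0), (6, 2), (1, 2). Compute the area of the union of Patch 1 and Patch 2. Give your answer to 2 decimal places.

32.00

By inclusion–exclusion:
Individual areas: |Patch 1| = 24, |Patch 2| = 10.
|Patch 1∩Patch 2|: x∈[4,6], y∈[1,2] → 2·1 = 2.
|Patch 1 ∪ Patch 2| = 34 − 2 = 32.00.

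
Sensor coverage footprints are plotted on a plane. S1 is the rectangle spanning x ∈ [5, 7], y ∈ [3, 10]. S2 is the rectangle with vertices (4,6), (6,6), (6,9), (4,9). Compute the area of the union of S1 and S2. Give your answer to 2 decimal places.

17.00

By inclusion–exclusion:
Individual areas: |S1| = 14, |S2| = 6.
|S1∩S2|: x∈[5,6], y∈[6,9] → 1·3 = 3.
|S1 ∪ S2| = 20 − 3 = 17.00.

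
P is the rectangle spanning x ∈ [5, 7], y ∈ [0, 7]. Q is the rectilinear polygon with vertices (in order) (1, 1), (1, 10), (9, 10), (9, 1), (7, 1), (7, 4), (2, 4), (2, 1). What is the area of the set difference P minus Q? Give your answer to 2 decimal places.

8.00

|P| = 14, |P∩Q| = 6.
|P ∖ Q| = |P| − |P∩Q| = 14 − 6 = 8.00.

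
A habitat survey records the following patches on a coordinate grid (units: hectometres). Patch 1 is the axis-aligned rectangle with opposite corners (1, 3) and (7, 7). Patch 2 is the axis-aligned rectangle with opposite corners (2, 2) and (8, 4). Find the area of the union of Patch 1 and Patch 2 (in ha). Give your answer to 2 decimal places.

By inclusion–exclusion:
Individual areas: |Patch 1| = 24, |Patch 2| = 12.
|Patch 1∩Patch 2|: x∈[2,7], y∈[3,4] → 5·1 = 5.
|Patch 1 ∪ Patch 2| = 36 − 5 = 31.00.

31.00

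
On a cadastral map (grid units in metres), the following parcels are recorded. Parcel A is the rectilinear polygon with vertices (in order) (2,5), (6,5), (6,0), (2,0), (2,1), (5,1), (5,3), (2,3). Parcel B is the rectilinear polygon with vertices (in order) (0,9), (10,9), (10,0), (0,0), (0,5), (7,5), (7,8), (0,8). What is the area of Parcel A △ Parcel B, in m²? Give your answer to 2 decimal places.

55.00

|Parcel A| = 14, |Parcel B| = 69, |Parcel A∩Parcel B| = 14.
|Parcel A △ Parcel B| = |Parcel A| + |Parcel B| − 2·|Parcel A∩Parcel B| = 14 + 69 − 28 = 55.00.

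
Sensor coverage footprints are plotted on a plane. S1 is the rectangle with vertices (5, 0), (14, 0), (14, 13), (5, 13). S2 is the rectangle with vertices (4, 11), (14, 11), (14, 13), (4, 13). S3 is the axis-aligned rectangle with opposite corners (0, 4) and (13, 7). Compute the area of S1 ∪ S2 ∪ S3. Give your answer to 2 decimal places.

134.00

By inclusion–exclusion:
Individual areas: |S1| = 117, |S2| = 20, |S3| = 39.
|S1∩S2|: x∈[5,14], y∈[11,13] → 9·2 = 18.
|S1∩S3|: x∈[5,13], y∈[4,7] → 8·3 = 24.
|S2∩S3| = 0 (no overlap).
|S1∩S2∩S3| = 0.
|S1 ∪ S2 ∪ S3| = 176 − 42 + 0 = 134.00.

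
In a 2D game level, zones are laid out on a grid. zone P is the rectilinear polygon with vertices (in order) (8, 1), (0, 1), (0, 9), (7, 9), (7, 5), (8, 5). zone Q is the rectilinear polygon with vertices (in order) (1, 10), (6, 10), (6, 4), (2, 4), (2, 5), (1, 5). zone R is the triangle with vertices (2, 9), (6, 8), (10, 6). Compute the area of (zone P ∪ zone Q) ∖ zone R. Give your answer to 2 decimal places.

63.56

|zone P ∪ zone Q| = 65.
|(zone P ∪ zone Q) ∩ zone R| = 1.4375.
|(zone P ∪ zone Q) ∖ zone R| = 65 − 1.4375 = 63.56.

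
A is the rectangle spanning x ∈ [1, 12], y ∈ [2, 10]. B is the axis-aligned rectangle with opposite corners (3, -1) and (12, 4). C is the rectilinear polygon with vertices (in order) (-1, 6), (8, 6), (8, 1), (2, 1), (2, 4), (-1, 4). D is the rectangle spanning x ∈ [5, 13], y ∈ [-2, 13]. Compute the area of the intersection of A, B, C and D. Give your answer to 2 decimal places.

6.00

The intersection is the polygon with vertices (8,4), (8,2), (5,2), (5,4).
By the shoelace formula its area is 6.00.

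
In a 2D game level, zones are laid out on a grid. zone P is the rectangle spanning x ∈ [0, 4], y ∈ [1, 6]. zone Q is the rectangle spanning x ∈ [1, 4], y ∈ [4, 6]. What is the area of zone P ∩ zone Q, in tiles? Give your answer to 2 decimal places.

6.00

|zone P∩zone Q|: x∈[1,4], y∈[4,6] → 3·2 = 6.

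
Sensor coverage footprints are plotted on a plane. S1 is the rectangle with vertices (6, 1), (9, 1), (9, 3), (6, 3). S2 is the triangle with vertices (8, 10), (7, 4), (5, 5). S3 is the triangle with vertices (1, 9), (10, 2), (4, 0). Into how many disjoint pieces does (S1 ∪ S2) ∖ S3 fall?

(S1 ∪ S2) ∖ S3 splits into 3 disjoint pieces (area 0.6667, area 0.0317, area 5.4312).

3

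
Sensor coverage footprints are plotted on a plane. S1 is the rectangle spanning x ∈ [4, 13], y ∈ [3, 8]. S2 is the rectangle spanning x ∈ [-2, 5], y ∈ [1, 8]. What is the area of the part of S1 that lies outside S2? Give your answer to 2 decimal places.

40.00

|S1∩S2|: x∈[4,5], y∈[3,8] → 1·5 = 5.
|S1| = 45.
|S1 ∖ S2| = |S1| − |S1∩S2| = 45 − 5 = 40.00.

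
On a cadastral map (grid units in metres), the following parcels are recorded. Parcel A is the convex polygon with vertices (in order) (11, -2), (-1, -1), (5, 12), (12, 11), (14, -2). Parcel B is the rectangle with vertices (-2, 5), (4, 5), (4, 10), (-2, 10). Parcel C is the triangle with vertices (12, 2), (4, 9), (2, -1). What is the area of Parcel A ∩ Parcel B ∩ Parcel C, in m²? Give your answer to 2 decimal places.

1.60

The intersection is the polygon with vertices (4,5), (3.2,5), (4,9).
By the shoelace formula its area is 1.60.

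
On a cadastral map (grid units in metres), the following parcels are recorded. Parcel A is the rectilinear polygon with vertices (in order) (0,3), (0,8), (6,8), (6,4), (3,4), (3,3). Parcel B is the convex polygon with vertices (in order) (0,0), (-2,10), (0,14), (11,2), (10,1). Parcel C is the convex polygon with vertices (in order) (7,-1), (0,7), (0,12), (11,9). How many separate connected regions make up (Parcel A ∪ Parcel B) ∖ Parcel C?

2

(Parcel A ∪ Parcel B) ∖ Parcel C splits into 2 disjoint pieces (area 5.7293, area 36.1571).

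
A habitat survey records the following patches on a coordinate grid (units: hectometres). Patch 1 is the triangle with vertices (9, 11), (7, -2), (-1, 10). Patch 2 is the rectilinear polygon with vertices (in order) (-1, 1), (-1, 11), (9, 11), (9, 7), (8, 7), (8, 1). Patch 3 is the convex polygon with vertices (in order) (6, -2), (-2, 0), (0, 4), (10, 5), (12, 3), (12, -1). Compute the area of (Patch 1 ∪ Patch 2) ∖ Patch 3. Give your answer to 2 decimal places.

65.28

|Patch 1 ∪ Patch 2| = 98.1731.
|(Patch 1 ∪ Patch 2) ∩ Patch 3| = 32.8888.
|(Patch 1 ∪ Patch 2) ∖ Patch 3| = 98.1731 − 32.8888 = 65.28.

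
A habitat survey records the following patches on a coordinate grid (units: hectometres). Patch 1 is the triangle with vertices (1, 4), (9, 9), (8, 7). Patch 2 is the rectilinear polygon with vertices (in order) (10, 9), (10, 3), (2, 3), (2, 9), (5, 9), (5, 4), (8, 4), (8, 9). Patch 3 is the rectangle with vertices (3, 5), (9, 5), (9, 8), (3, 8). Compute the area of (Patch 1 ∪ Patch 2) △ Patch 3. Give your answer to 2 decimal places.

|Patch 1 ∪ Patch 2| = 36.3393.
|(Patch 1 ∪ Patch 2) ∩ Patch 3| = 12.1286.
|(Patch 1 ∪ Patch 2) △ Patch 3| = 36.3393 + 18 − 24.2571 = 30.08.

30.08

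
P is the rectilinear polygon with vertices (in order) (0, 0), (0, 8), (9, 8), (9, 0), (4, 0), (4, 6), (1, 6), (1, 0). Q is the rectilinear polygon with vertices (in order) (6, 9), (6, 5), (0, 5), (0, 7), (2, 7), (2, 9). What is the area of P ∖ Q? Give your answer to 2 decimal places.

41.00

|P| = 54, |P∩Q| = 13.
|P ∖ Q| = |P| − |P∩Q| = 54 − 13 = 41.00.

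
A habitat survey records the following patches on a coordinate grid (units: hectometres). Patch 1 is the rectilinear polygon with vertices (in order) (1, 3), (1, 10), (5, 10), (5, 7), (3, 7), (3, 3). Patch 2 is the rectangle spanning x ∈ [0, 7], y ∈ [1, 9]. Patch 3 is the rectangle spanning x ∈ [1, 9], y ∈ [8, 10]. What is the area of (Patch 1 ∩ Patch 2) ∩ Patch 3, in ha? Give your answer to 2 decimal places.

4.00

The region (Patch 1 ∩ Patch 2) ∩ Patch 3 is the polygon with vertices (5,9), (5,8), (1,8), (1,9).
By the shoelace formula its area is 4.00.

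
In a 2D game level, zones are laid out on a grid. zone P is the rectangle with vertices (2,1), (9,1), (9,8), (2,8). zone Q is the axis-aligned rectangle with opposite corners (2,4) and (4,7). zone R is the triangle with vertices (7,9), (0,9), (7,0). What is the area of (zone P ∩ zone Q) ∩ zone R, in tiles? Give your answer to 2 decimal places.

3.71

The region (zone P ∩ zone Q) ∩ zone R is the polygon with vertices (4,7), (4,4), (3.889,4), (2,6.429), (2,7).
By the shoelace formula its area is 3.71.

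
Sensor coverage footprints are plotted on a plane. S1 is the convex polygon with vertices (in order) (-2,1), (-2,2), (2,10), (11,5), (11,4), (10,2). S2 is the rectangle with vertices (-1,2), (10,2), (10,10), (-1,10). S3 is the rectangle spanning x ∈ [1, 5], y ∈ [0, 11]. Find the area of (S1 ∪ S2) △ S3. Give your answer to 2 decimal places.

|S1 ∪ S2| = 97.2778.
|(S1 ∪ S2) ∩ S3| = 34.3333.
|(S1 ∪ S2) △ S3| = 97.2778 + 44 − 68.6667 = 72.61.

72.61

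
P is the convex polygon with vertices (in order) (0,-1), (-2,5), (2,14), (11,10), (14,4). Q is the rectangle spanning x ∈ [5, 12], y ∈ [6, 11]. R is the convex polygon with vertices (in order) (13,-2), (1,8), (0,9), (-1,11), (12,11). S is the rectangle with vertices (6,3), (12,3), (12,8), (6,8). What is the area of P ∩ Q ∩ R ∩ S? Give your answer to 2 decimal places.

12.00

The intersection is the polygon with vertices (12,6), (6,6), (6,8), (12,8).
By the shoelace formula its area is 12.00.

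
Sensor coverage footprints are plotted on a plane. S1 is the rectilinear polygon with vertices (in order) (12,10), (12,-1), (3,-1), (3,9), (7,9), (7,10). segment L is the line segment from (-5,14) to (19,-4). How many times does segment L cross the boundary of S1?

The segment meets the boundary at (12,1.25), (3,8).

2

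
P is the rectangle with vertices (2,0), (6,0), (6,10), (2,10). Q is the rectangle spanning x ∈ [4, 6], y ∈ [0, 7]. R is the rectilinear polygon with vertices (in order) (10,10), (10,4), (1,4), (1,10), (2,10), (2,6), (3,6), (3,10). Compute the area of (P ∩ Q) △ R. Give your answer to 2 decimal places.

|P ∩ Q| = 14.
|(P ∩ Q) ∩ R| = 6.
|(P ∩ Q) △ R| = 14 + 50 − 12 = 52.00.

52.00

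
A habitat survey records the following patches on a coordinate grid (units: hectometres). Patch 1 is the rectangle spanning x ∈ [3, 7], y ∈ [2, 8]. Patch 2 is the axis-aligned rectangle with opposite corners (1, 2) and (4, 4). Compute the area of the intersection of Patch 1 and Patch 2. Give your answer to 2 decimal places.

2.00

|Patch 1∩Patch 2|: x∈[3,4], y∈[2,4] → 1·2 = 2.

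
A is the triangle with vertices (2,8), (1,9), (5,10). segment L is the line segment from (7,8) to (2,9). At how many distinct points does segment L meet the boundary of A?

The segment meets the boundary at (3.154,8.769).

1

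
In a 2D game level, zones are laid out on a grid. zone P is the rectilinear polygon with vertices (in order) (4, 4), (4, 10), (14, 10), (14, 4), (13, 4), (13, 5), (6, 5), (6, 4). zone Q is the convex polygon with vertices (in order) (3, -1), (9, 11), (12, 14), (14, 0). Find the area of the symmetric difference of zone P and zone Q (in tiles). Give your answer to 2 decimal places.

|zone P| = 53, |zone Q| = 87, |zone P∩zone Q| = 29.
|zone P △ zone Q| = |zone P| + |zone Q| − 2·|zone P∩zone Q| = 53 + 87 − 58 = 82.00.

82.00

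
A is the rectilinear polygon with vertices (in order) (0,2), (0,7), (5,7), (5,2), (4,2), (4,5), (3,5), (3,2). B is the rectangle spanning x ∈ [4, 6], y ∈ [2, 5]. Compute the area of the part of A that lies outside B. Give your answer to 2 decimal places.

|A| = 22, |A∩B| = 3.
|A ∖ B| = |A| − |A∩B| = 22 − 3 = 19.00.

19.00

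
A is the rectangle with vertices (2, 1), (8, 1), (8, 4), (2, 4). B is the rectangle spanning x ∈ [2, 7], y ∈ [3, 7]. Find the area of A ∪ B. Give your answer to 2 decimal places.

33.00

By inclusion–exclusion:
Individual areas: |A| = 18, |B| = 20.
|A∩B|: x∈[2,7], y∈[3,4] → 5·1 = 5.
|A ∪ B| = 38 − 5 = 33.00.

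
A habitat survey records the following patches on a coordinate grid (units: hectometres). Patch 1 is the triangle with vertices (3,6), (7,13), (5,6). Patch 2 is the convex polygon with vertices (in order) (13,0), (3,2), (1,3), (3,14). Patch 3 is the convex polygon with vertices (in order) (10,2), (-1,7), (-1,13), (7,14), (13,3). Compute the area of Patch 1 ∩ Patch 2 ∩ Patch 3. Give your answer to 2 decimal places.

5.80

The intersection is the polygon with vertices (6.061,9.714), (5,6), (3,6), (5.54,10.444).
By the shoelace formula its area is 5.80.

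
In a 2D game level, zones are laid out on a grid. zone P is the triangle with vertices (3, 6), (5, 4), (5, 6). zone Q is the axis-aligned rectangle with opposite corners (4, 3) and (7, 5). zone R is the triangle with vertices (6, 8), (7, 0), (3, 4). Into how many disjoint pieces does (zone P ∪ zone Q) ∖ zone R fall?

2

(zone P ∪ zone Q) ∖ zone R splits into 2 disjoint pieces (area 0.6429, area 1).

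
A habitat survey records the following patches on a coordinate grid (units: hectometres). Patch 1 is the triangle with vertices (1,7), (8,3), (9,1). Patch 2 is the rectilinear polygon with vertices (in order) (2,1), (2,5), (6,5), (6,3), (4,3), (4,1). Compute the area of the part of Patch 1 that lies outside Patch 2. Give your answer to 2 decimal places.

3.60

|Patch 1| = 5, |Patch 1∩Patch 2| = 1.3988.
|Patch 1 ∖ Patch 2| = |Patch 1| − |Patch 1∩Patch 2| = 5 − 1.3988 = 3.60.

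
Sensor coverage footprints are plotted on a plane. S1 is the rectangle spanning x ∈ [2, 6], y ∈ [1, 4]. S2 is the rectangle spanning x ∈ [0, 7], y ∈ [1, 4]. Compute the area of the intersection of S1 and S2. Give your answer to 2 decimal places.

12.00

|S1∩S2|: x∈[2,6], y∈[1,4] → 4·3 = 12.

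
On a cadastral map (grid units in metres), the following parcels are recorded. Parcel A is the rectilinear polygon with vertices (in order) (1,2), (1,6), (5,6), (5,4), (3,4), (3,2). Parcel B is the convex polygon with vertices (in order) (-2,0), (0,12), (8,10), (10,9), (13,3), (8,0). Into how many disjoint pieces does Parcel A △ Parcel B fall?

Parcel A △ Parcel B is a single connected region.

1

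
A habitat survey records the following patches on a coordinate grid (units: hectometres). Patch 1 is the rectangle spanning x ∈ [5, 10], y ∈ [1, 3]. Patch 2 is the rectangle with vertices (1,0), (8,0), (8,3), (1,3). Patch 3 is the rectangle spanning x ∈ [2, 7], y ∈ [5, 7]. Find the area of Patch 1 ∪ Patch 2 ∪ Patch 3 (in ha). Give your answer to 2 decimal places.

35.00

By inclusion–exclusion:
Individual areas: |Patch 1| = 10, |Patch 2| = 21, |Patch 3| = 10.
|Patch 1∩Patch 2|: x∈[5,8], y∈[1,3] → 3·2 = 6.
|Patch 1∩Patch 3| = 0 (no overlap).
|Patch 2∩Patch 3| = 0 (no overlap).
|Patch 1∩Patch 2∩Patch 3| = 0.
|Patch 1 ∪ Patch 2 ∪ Patch 3| = 41 − 6 + 0 = 35.00.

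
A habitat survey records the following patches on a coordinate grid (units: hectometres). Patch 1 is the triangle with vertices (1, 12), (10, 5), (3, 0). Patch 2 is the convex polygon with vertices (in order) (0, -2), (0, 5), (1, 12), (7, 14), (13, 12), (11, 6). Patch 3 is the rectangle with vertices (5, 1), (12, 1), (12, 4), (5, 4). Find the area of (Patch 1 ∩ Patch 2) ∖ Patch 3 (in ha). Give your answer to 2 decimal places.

41.59

|Patch 1 ∩ Patch 2| = 45.4313.
|(Patch 1 ∩ Patch 2) ∩ Patch 3| = 3.8409.
|(Patch 1 ∩ Patch 2) ∖ Patch 3| = 45.4313 − 3.8409 = 41.59.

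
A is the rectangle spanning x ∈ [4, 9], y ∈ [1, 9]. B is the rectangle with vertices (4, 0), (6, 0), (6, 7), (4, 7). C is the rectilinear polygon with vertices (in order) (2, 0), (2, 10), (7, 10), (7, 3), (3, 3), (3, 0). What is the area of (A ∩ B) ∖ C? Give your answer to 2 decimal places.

4.00

|A ∩ B| = 12.
|(A ∩ B) ∩ C| = 8.
|(A ∩ B) ∖ C| = 12 − 8 = 4.00.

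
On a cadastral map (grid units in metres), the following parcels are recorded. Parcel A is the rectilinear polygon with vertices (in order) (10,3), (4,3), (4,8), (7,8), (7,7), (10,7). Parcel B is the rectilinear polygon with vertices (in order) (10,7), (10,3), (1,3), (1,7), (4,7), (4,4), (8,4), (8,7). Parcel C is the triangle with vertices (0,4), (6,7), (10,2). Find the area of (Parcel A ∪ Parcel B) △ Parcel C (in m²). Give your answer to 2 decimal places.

|Parcel A ∪ Parcel B| = 39.
|(Parcel A ∪ Parcel B) ∩ Parcel C| = 18.55.
|(Parcel A ∪ Parcel B) △ Parcel C| = 39 + 21 − 37.1 = 22.90.

22.90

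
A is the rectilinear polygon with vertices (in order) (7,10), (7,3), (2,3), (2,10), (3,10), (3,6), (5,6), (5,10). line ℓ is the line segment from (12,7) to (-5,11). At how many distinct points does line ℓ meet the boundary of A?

4

The segment meets the boundary at (5,8.647), (7,8.176), (2,9.353), (3,9.118).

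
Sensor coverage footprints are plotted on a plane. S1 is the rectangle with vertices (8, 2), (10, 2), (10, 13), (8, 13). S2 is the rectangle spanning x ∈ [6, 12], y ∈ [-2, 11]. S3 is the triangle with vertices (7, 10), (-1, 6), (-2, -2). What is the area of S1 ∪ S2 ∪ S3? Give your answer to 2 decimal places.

By inclusion–exclusion:
Individual areas: |S1| = 22, |S2| = 78, |S3| = 30.
|S1∩S2|: x∈[8,10], y∈[2,11] → 2·9 = 18.
|S1∩S3| = 0.
|S2∩S3| = 0.4167.
|S1∩S2∩S3| = 0.
|S1 ∪ S2 ∪ S3| = 130 − 18.4167 + 0 = 111.58.

111.58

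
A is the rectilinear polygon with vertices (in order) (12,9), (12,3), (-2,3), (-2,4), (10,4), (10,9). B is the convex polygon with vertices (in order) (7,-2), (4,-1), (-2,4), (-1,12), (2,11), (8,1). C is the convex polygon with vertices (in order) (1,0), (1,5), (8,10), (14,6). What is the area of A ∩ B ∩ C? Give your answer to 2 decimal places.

The intersection is the polygon with vertices (6.2,4), (6.8,3), (1,3), (1,4).
By the shoelace formula its area is 5.50.

5.50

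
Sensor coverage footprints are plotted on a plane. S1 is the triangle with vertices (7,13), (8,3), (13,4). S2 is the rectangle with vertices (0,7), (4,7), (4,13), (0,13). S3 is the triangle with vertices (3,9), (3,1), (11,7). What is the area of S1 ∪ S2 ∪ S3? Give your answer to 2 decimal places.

74.11

By inclusion–exclusion:
Individual areas: |S1| = 25.5, |S2| = 24, |S3| = 32.
|S1∩S2| = 0.
|S1∩S3| = 5.5146.
|S2∩S3| = 1.875.
|S1∩S2∩S3| = 0.
|S1 ∪ S2 ∪ S3| = 81.5 − 7.3896 + 0 = 74.11.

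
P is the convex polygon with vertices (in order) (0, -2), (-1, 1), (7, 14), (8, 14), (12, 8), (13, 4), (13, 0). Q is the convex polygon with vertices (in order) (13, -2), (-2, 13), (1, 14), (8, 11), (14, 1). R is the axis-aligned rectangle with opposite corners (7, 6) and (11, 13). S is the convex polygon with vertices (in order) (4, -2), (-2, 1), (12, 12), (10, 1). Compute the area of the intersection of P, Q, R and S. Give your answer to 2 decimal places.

The intersection is the polygon with vertices (10.93,6.116), (10.909,6), (7,6), (7,8.071), (8.874,9.544).
By the shoelace formula its area is 9.02.

9.02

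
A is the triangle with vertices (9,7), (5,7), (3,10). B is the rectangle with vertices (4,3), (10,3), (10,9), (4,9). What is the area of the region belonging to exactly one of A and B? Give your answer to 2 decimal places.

|A| = 6, |B| = 36, |A∩B| = 5.25.
|A △ B| = |A| + |B| − 2·|A∩B| = 6 + 36 − 10.5 = 31.50.

31.50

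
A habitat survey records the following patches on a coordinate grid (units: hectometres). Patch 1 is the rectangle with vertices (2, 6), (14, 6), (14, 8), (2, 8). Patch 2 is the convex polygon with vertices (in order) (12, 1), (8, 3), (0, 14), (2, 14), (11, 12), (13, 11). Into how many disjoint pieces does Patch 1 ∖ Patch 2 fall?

Patch 1 ∖ Patch 2 splits into 2 disjoint pieces (area 2.8, area 6.1818).

2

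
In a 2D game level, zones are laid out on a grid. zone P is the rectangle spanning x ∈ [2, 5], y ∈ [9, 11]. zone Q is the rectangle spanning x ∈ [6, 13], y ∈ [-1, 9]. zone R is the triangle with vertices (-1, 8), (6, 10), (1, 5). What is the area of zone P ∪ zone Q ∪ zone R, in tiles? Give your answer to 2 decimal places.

87.61

By inclusion–exclusion:
Individual areas: |zone P| = 6, |zone Q| = 70, |zone R| = 12.5.
|zone P∩zone Q| = 0 (no overlap).
|zone P∩zone R| = 0.8929.
|zone Q∩zone R| = 0.
|zone P∩zone Q∩zone R| = 0.
|zone P ∪ zone Q ∪ zone R| = 88.5 − 0.8929 + 0 = 87.61.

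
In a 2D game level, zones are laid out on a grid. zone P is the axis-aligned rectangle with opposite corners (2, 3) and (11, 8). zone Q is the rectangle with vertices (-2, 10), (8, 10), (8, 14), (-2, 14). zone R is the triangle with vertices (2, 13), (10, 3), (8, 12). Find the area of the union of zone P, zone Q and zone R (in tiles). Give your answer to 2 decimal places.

By inclusion–exclusion:
Individual areas: |zone P| = 45, |zone Q| = 40, |zone R| = 26.
|zone P∩zone Q| = 0 (no overlap).
|zone P∩zone R| = 7.2222.
|zone Q∩zone R| = 11.4.
|zone P∩zone Q∩zone R| = 0.
|zone P ∪ zone Q ∪ zone R| = 111 − 18.6222 + 0 = 92.38.

92.38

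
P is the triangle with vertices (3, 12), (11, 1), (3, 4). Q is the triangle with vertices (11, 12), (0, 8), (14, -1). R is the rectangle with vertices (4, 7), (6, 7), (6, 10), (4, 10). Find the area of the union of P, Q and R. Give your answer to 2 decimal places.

88.10

By inclusion–exclusion:
Individual areas: |P| = 32, |Q| = 77.5, |R| = 6.
|P∩Q| = 21.5567.
|P∩R| = 4.358.
|Q∩R| = 5.5909.
|P∩Q∩R| = 4.106.
|P ∪ Q ∪ R| = 115.5 − 31.5056 + 4.106 = 88.10.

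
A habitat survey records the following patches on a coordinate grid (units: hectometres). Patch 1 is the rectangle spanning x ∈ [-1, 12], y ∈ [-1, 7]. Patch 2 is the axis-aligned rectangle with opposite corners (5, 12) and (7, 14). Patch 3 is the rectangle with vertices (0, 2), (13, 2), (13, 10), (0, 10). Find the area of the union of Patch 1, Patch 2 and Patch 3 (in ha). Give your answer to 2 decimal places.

By inclusion–exclusion:
Individual areas: |Patch 1| = 104, |Patch 2| = 4, |Patch 3| = 104.
|Patch 1∩Patch 2| = 0 (no overlap).
|Patch 1∩Patch 3|: x∈[0,12], y∈[2,7] → 12·5 = 60.
|Patch 2∩Patch 3| = 0 (no overlap).
|Patch 1∩Patch 2∩Patch 3| = 0.
|Patch 1 ∪ Patch 2 ∪ Patch 3| = 212 − 60 + 0 = 152.00.

152.00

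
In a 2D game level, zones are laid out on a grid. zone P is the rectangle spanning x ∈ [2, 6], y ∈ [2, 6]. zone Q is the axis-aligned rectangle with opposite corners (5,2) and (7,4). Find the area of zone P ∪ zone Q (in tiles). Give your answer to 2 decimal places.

By inclusion–exclusion:
Individual areas: |zone P| = 16, |zone Q| = 4.
|zone P∩zone Q|: x∈[5,6], y∈[2,4] → 1·2 = 2.
|zone P ∪ zone Q| = 20 − 2 = 18.00.

18.00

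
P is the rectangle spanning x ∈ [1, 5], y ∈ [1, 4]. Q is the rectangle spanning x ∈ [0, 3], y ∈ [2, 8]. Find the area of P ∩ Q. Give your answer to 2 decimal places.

4.00

|P∩Q|: x∈[1,3], y∈[2,4] → 2·2 = 4.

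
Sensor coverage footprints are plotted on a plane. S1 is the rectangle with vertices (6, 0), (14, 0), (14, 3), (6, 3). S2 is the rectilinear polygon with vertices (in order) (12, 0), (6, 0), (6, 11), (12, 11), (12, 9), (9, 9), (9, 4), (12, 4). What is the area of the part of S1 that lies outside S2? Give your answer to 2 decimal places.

6.00

|S1| = 24, |S1∩S2| = 18.
|S1 ∖ S2| = |S1| − |S1∩S2| = 24 − 18 = 6.00.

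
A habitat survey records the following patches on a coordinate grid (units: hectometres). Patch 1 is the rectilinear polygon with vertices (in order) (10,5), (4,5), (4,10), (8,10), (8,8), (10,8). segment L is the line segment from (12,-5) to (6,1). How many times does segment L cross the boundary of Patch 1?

0

The segment lies entirely outside Patch 1 and never meets its boundary.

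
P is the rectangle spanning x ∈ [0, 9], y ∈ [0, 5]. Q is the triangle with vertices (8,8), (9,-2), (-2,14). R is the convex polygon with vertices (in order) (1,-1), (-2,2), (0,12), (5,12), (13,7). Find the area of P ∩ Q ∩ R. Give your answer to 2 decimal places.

The intersection is the polygon with vertices (8.406,3.938), (6.014,2.343), (4.188,5), (8.3,5).
By the shoelace formula its area is 6.82.

6.82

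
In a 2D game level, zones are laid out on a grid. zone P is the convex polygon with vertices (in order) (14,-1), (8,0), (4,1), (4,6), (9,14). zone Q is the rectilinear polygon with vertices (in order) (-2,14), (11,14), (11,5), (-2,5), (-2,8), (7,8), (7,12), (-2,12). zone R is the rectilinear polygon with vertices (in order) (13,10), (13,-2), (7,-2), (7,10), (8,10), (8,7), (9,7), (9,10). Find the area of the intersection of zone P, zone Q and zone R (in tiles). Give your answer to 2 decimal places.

16.33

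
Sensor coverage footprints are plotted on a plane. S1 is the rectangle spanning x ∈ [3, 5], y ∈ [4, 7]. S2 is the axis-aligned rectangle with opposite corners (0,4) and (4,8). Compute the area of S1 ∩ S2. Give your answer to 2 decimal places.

|S1∩S2|: x∈[3,4], y∈[4,7] → 1·3 = 3.

3.00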